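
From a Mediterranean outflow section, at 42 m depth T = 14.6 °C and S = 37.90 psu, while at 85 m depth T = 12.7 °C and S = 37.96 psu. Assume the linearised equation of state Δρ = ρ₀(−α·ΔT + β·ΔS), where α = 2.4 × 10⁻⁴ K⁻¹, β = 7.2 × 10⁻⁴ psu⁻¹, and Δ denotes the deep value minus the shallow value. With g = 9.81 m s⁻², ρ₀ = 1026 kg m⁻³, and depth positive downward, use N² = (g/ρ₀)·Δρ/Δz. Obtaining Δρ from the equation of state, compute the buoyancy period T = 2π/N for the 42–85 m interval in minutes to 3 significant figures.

ΔT = -1.9 K, ΔS = +0.06 psu (deep − shallow).
Δρ/ρ₀ = −αΔT + βΔS = 4.56 × 10⁻⁴ + 4.32 × 10⁻⁵ = 4.992 × 10⁻⁴, so Δρ ≈ 0.5122 kg m⁻³.
N² = (g/ρ₀)·Δρ/Δz = g·(Δρ/ρ₀)/Δz = 9.81 × 4.992 × 10⁻⁴ / 43 = 1.1389 × 10⁻⁴ s⁻².
N = √(1.1389 × 10⁻⁴) = 0.010672 rad s⁻¹ → T = 2π/N = 588.75 s = 9.8125 min ≈ 9.81 min.

9.81 min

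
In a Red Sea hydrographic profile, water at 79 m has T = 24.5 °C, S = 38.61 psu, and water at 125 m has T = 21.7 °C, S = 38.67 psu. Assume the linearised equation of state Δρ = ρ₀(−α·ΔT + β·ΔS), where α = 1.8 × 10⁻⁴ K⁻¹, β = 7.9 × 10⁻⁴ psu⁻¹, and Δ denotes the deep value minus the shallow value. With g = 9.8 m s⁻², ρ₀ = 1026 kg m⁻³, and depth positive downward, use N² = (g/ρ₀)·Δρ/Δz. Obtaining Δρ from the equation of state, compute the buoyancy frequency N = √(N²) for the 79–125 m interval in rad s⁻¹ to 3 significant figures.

ΔT = -2.8 K, ΔS = +0.06 psu (deep − shallow).
Δρ/ρ₀ = −αΔT + βΔS = 5.04 × 10⁻⁴ + 4.74 × 10⁻⁵ = 5.514 × 10⁻⁴, so Δρ ≈ 0.5657 kg m⁻³.
N² = (g/ρ₀)·Δρ/Δz = g·(Δρ/ρ₀)/Δz = 9.8 × 5.514 × 10⁻⁴ / 46 = 1.1747 × 10⁻⁴ s⁻².
N = √(1.1747 × 10⁻⁴) = 0.010838 rad s⁻¹ ≈ 0.0108 rad s⁻¹.

0.0108 rad s⁻¹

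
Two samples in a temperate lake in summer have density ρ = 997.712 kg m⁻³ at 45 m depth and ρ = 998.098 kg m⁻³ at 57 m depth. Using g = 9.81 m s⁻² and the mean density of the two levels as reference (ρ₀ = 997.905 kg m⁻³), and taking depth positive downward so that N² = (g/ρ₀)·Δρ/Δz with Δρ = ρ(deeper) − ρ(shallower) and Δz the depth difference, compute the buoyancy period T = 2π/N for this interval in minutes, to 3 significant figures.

Δρ = 998.098 − 997.712 = 0.386 kg m⁻³ over Δz = 57 − 45 = 12 m.
N² = (9.81/997.905) × (0.386/12) = 3.1622 × 10⁻⁴ s⁻².
N = √(3.1622 × 10⁻⁴) = 0.017783 rad s⁻¹, so T = 2π/N = 353.33 s = 5.8888 min ≈ 5.89 min.

5.89 min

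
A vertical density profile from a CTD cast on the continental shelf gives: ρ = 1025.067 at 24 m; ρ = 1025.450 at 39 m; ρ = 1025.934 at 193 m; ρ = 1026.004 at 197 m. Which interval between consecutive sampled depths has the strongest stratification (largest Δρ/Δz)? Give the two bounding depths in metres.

Compute the density gradient over each adjacent pair:
  24–39 m: Δρ/Δz = 0.383/15 = 0.026 kg m⁻⁴
  39–193 m: Δρ/Δz = 0.484/154 = 3.1 × 10⁻³ kg m⁻⁴
  193–197 m: Δρ/Δz = 0.070/4 = 0.018 kg m⁻⁴
The largest gradient is in the 24–39 m interval — the pycnocline.

24–39 m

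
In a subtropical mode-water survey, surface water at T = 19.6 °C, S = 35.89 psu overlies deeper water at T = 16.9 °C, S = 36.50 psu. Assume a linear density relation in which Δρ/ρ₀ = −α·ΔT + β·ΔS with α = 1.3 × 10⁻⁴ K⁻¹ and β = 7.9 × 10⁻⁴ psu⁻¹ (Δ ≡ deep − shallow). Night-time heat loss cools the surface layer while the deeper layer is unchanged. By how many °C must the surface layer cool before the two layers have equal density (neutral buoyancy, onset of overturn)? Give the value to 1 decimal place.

6.4 °C

Neutral buoyancy requires Δρ = 0, i.e. −α(T_deep − T_surf′) + β(S_deep − S_surf) = 0.
T_surf′ = T_deep − (β/α)·ΔS = 16.9 − (7.9 × 10⁻⁴/1.3 × 10⁻⁴)·(+0.61) = 13.193 °C.
Cooling required: 19.6 − (13.193) = 6.407 °C.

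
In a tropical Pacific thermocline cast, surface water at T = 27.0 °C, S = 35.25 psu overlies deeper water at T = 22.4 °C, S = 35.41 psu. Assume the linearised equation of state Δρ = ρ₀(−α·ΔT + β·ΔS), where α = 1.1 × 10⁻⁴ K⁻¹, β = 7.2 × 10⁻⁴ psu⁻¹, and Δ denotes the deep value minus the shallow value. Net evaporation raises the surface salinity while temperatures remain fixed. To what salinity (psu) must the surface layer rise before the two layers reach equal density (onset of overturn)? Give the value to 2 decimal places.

Neutral buoyancy requires −α(T_deep − T_surf) + β(S_deep − S_surf′) = 0.
S_surf′ = S_deep − (α/β)·ΔT = 35.41 − (1.1 × 10⁻⁴/7.2 × 10⁻⁴)·(-4.6) = 36.1128 psu.
Increase required: 36.1128 − 35.25 = 0.8628 psu.

36.11 psu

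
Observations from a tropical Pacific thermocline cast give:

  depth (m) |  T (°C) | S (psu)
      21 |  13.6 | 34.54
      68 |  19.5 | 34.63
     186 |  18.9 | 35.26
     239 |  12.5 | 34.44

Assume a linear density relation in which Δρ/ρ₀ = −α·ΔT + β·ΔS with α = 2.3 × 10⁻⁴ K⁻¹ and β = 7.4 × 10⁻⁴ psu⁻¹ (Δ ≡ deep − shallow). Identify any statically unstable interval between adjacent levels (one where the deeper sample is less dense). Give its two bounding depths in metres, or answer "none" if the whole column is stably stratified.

Evaluate Δρ/ρ₀ = −αΔT + βΔS across each adjacent pair:
  21–68 m: −αΔT+βΔS = −(2.3 × 10⁻⁴)(+5.9)+(7.4 × 10⁻⁴)(+0.09) = -1.3 × 10⁻³ → UNSTABLE
  68–186 m: −αΔT+βΔS = −(2.3 × 10⁻⁴)(-0.6)+(7.4 × 10⁻⁴)(+0.63) = 6.0 × 10⁻⁴ → stable
  186–239 m: −αΔT+βΔS = −(2.3 × 10⁻⁴)(-6.4)+(7.4 × 10⁻⁴)(-0.82) = 8.7 × 10⁻⁴ → stable
The 21–68 m interval has Δρ < 0: lighter water underlies denser water.

21–68 m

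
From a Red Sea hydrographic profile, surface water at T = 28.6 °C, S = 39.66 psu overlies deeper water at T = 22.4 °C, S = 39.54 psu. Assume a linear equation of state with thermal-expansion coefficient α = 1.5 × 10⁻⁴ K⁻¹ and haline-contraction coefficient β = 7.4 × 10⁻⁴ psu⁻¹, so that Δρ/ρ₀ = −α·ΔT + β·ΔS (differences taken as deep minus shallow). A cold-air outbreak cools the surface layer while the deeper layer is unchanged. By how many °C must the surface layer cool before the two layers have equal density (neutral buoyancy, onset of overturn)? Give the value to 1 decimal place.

Neutral buoyancy requires Δρ = 0, i.e. −α(T_deep − T_surf′) + β(S_deep − S_surf) = 0.
T_surf′ = T_deep − (β/α)·ΔS = 22.4 − (7.4 × 10⁻⁴/1.5 × 10⁻⁴)·(-0.12) = 22.992 °C.
Cooling required: 28.6 − (22.992) = 5.608 °C.

5.6 °C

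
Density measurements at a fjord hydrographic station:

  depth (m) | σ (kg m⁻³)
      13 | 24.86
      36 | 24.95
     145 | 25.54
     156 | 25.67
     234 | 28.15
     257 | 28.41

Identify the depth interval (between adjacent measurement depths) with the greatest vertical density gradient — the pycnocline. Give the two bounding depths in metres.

Compute the density gradient over each adjacent pair:
  13–36 m: Δρ/Δz = 0.09/23 = 3.9 × 10⁻³ kg m⁻⁴
  36–145 m: Δρ/Δz = 0.59/109 = 5.4 × 10⁻³ kg m⁻⁴
  145–156 m: Δρ/Δz = 0.13/11 = 0.012 kg m⁻⁴
  156–234 m: Δρ/Δz = 2.48/78 = 0.032 kg m⁻⁴
  234–257 m: Δρ/Δz = 0.26/23 = 0.011 kg m⁻⁴
The largest gradient is in the 156–234 m interval — the pycnocline.

156–234 m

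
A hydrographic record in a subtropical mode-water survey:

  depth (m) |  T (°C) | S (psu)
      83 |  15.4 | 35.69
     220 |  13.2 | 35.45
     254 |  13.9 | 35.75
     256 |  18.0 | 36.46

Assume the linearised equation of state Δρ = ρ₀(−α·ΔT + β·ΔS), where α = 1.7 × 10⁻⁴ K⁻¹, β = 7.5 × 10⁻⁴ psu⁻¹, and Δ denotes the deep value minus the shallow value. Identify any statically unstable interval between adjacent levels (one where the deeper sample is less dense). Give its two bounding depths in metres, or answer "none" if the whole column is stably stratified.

254–256 m

Evaluate Δρ/ρ₀ = −αΔT + βΔS across each adjacent pair:
  83–220 m: −αΔT+βΔS = −(1.7 × 10⁻⁴)(-2.2)+(7.5 × 10⁻⁴)(-0.24) = 1.9 × 10⁻⁴ → stable
  220–254 m: −αΔT+βΔS = −(1.7 × 10⁻⁴)(+0.7)+(7.5 × 10⁻⁴)(+0.30) = 1.1 × 10⁻⁴ → stable
  254–256 m: −αΔT+βΔS = −(1.7 × 10⁻⁴)(+4.1)+(7.5 × 10⁻⁴)(+0.71) = -1.6 × 10⁻⁴ → UNSTABLE
The 254–256 m interval has Δρ < 0: lighter water underlies denser water.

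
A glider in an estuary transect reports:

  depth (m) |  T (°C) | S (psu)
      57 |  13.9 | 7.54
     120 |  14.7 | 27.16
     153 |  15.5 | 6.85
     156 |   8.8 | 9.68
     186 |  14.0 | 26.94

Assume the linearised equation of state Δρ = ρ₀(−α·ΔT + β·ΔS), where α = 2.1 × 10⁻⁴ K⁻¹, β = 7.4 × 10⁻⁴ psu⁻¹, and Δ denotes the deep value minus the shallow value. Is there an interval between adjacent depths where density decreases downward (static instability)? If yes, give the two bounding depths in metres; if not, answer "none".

120–153 m

Evaluate Δρ/ρ₀ = −αΔT + βΔS across each adjacent pair:
  57–120 m: −αΔT+βΔS = −(2.1 × 10⁻⁴)(+0.8)+(7.4 × 10⁻⁴)(+19.62) = 0.014 → stable
  120–153 m: −αΔT+βΔS = −(2.1 × 10⁻⁴)(+0.8)+(7.4 × 10⁻⁴)(-20.31) = -0.015 → UNSTABLE
  153–156 m: −αΔT+βΔS = −(2.1 × 10⁻⁴)(-6.7)+(7.4 × 10⁻⁴)(+2.83) = 3.5 × 10⁻³ → stable
  156–186 m: −αΔT+βΔS = −(2.1 × 10⁻⁴)(+5.2)+(7.4 × 10⁻⁴)(+17.26) = 0.012 → stable
The 120–153 m interval has Δρ < 0: lighter water underlies denser water.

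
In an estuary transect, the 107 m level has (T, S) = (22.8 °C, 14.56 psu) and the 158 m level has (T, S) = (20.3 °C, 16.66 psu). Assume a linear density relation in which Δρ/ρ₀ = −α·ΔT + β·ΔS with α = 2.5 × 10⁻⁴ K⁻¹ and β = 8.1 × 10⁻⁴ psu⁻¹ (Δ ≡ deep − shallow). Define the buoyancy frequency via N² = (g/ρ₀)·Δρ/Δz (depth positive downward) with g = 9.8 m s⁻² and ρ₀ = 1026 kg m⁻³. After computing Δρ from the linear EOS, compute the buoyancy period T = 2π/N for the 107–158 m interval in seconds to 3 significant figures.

297 s

ΔT = -2.5 K, ΔS = +2.10 psu (deep − shallow).
Δρ/ρ₀ = −αΔT + βΔS = 6.25 × 10⁻⁴ + 1.701 × 10⁻³ = 2.326 × 10⁻³, so Δρ ≈ 2.386 kg m⁻³.
N² = (g/ρ₀)·Δρ/Δz = g·(Δρ/ρ₀)/Δz = 9.8 × 2.326 × 10⁻³ / 51 = 4.4696 × 10⁻⁴ s⁻².
N = √(4.4696 × 10⁻⁴) = 0.021141 rad s⁻¹ → T = 2π/N = 297.20 s ≈ 297 s.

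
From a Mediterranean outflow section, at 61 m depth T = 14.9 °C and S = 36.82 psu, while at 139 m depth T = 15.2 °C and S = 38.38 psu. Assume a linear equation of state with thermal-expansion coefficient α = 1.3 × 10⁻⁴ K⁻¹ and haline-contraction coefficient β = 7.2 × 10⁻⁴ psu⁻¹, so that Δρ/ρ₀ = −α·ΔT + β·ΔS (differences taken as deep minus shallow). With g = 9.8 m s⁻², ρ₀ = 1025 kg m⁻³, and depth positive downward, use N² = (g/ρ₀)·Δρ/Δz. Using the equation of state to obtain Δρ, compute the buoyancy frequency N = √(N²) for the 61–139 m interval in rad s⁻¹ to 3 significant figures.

0.0117 rad s⁻¹

ΔT = +0.3 K, ΔS = +1.56 psu (deep − shallow).
Δρ/ρ₀ = −αΔT + βΔS = -3.90 × 10⁻⁵ + 1.1232 × 10⁻³ = 1.0842 × 10⁻³, so Δρ ≈ 1.111 kg m⁻³.
N² = (g/ρ₀)·Δρ/Δz = g·(Δρ/ρ₀)/Δz = 9.8 × 1.0842 × 10⁻³ / 78 = 1.3622 × 10⁻⁴ s⁻².
N = √(1.3622 × 10⁻⁴) = 0.011671 rad s⁻¹ ≈ 0.0117 rad s⁻¹.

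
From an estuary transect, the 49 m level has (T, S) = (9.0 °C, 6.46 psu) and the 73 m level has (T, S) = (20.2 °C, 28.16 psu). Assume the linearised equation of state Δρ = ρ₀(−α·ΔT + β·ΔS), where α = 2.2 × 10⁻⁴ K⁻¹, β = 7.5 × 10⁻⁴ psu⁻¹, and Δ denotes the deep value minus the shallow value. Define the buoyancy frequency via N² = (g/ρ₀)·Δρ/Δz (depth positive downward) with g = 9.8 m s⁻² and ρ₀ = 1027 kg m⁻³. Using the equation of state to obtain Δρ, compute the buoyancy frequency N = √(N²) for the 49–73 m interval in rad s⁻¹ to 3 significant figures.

ΔT = +11.2 K, ΔS = +21.70 psu (deep − shallow).
Δρ/ρ₀ = −αΔT + βΔS = -2.464 × 10⁻³ + 0.016275 = 0.013811, so Δρ ≈ 14.18 kg m⁻³.
N² = (g/ρ₀)·Δρ/Δz = g·(Δρ/ρ₀)/Δz = 9.8 × 0.013811 / 24 = 5.6395 × 10⁻³ s⁻².
N = √(5.6395 × 10⁻³) = 0.075097 rad s⁻¹ ≈ 0.0751 rad s⁻¹.

0.0751 rad s⁻¹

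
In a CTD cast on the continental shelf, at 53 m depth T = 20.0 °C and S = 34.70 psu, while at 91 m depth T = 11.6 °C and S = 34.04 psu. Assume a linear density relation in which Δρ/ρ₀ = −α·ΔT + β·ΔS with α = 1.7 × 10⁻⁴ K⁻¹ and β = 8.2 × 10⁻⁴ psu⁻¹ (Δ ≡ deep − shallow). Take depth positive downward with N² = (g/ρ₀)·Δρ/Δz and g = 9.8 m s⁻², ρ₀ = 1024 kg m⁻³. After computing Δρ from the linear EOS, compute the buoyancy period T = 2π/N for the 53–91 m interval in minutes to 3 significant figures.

ΔT = -8.4 K, ΔS = -0.66 psu (deep − shallow).
Δρ/ρ₀ = −αΔT + βΔS = 1.428 × 10⁻³ − 5.412 × 10⁻⁴ = 8.868 × 10⁻⁴, so Δρ ≈ 0.9081 kg m⁻³.
N² = (g/ρ₀)·Δρ/Δz = g·(Δρ/ρ₀)/Δz = 9.8 × 8.868 × 10⁻⁴ / 38 = 2.2870 × 10⁻⁴ s⁻².
N = √(2.2870 × 10⁻⁴) = 0.015123 rad s⁻¹ → T = 2π/N = 415.47 s = 6.9245 min ≈ 6.92 min.

6.92 min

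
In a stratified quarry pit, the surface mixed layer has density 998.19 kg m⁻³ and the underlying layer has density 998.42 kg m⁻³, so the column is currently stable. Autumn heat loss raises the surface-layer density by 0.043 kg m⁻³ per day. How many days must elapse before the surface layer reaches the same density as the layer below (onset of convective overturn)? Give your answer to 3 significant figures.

Density deficit of the surface layer: 998.42 − 998.19 = 0.23 kg m⁻³.
Required change = 0.23 / 0.043 = 5.35 days.

5.35 days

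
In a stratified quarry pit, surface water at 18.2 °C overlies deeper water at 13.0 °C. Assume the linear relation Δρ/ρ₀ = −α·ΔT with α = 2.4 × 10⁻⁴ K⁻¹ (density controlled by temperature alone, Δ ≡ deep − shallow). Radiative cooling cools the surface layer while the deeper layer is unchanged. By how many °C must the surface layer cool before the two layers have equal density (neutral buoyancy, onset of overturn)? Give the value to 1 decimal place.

With temperature the only control, equal density requires T_surf′ = T_deep.
T_surf′ = 13.0 °C.
Cooling required: 18.2 − 13.0 = 5.2 °C.

5.2 °C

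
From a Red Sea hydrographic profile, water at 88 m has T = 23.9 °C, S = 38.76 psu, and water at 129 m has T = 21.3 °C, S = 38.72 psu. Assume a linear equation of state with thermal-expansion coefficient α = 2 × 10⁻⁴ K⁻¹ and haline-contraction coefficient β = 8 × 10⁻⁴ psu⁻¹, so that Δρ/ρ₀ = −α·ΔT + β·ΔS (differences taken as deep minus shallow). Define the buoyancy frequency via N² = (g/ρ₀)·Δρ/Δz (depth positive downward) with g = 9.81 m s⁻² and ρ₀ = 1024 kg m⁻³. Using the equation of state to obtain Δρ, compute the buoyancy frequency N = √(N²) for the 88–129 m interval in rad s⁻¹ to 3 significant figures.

0.0108 rad s⁻¹

ΔT = -2.6 K, ΔS = -0.04 psu (deep − shallow).
Δρ/ρ₀ = −αΔT + βΔS = 5.20 × 10⁻⁴ − 3.20 × 10⁻⁵ = 4.88 × 10⁻⁴, so Δρ ≈ 0.4997 kg m⁻³.
N² = (g/ρ₀)·Δρ/Δz = g·(Δρ/ρ₀)/Δz = 9.81 × 4.88 × 10⁻⁴ / 41 = 1.1676 × 10⁻⁴ s⁻².
N = √(1.1676 × 10⁻⁴) = 0.010806 rad s⁻¹ ≈ 0.0108 rad s⁻¹.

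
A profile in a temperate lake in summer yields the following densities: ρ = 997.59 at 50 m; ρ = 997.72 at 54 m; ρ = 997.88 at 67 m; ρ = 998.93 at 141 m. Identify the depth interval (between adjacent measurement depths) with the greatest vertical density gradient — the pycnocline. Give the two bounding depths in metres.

Compute the density gradient over each adjacent pair:
  50–54 m: Δρ/Δz = 0.13/4 = 0.033 kg m⁻⁴
  54–67 m: Δρ/Δz = 0.16/13 = 0.012 kg m⁻⁴
  67–141 m: Δρ/Δz = 1.05/74 = 0.014 kg m⁻⁴
The largest gradient is in the 50–54 m interval — the pycnocline.

50–54 m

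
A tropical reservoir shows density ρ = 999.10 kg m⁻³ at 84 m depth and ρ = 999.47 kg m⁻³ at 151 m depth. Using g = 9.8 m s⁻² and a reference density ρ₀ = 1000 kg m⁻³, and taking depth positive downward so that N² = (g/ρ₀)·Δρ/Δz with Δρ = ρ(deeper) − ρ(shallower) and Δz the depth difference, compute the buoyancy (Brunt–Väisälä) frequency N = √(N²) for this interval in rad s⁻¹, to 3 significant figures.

7.36 × 10⁻³ rad s⁻¹

Δρ = 999.47 − 999.10 = 0.37 kg m⁻³ over Δz = 151 − 84 = 67 m.
N² = (9.8/1000) × (0.37/67) = 5.4119 × 10⁻⁵ s⁻².
N = √(5.4119 × 10⁻⁵) = 7.3566 × 10⁻³ rad s⁻¹ ≈ 7.36 × 10⁻³ rad s⁻¹.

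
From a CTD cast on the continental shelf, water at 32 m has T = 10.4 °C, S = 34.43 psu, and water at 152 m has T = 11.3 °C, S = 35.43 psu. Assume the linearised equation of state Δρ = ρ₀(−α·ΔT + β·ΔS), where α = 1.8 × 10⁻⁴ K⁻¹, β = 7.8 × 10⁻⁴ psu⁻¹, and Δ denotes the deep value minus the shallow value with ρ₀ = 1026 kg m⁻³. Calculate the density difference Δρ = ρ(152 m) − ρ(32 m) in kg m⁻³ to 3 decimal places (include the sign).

ΔT = +0.9 K, ΔS = +1.00 psu (deep − shallow).
Δρ/ρ₀ = −(1.8 × 10⁻⁴)(+0.9) + (7.8 × 10⁻⁴)(+1.00) = 6.18 × 10⁻⁴.
Δρ = 1026 × (6.18 × 10⁻⁴) = +0.634 kg m⁻³.
Positive Δρ: denser below, stable.

+0.634 kg m⁻³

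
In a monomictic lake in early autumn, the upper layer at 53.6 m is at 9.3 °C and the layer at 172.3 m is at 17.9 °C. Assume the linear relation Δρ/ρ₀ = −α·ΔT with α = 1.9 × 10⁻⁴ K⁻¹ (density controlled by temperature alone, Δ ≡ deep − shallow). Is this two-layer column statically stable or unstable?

ΔT = 17.9 − 9.3 = +8.6 K, so Δρ/ρ₀ = −αΔT = -1.634 × 10⁻³.
Δρ/ρ₀ < 0, so Δρ < 0: deeper water is lighter → statically unstable; the column would overturn.

unstable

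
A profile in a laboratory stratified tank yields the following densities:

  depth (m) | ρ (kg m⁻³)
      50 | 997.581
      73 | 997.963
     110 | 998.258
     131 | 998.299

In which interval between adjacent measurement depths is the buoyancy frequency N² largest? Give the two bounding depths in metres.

50–73 m

Compute the density gradient over each adjacent pair:
  50–73 m: Δρ/Δz = 0.382/23 = 0.017 kg m⁻⁴
  73–110 m: Δρ/Δz = 0.295/37 = 8.0 × 10⁻³ kg m⁻⁴
  110–131 m: Δρ/Δz = 0.041/21 = 2.0 × 10⁻³ kg m⁻⁴
The largest gradient is in the 50–73 m interval — the pycnocline.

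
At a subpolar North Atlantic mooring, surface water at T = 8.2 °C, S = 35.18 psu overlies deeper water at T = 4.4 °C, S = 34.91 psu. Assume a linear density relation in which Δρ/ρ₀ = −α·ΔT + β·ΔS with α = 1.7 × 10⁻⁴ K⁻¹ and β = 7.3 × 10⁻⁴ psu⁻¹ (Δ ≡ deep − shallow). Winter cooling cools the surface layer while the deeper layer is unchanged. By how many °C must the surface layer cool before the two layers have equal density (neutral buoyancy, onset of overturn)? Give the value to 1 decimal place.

2.6 °C

Neutral buoyancy requires Δρ = 0, i.e. −α(T_deep − T_surf′) + β(S_deep − S_surf) = 0.
T_surf′ = T_deep − (β/α)·ΔS = 4.4 − (7.3 × 10⁻⁴/1.7 × 10⁻⁴)·(-0.27) = 5.559 °C.
Cooling required: 8.2 − (5.559) = 2.641 °C.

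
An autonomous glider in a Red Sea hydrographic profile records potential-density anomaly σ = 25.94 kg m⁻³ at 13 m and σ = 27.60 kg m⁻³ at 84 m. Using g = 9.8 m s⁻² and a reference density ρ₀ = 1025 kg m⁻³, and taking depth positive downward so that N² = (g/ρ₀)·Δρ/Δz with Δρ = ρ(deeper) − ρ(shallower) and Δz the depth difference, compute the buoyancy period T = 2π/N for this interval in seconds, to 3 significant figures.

420 s

Δρ = 1027.60 − 1025.94 = 1.66 kg m⁻³ over Δz = 84 − 13 = 71 m.
N² = (9.8/1025) × (1.66/71) = 2.2354 × 10⁻⁴ s⁻².
N = √(2.2354 × 10⁻⁴) = 0.014951 rad s⁻¹, so T = 2π/N = 420.25 s ≈ 420 s.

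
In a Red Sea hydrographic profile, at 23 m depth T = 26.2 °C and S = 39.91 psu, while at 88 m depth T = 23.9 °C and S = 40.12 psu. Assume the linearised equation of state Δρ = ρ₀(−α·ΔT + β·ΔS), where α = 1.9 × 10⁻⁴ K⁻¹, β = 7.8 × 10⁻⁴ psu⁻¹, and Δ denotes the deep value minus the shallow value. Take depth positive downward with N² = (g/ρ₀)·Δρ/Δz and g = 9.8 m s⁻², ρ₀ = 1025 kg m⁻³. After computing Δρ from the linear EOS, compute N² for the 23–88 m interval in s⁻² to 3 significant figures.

ΔT = -2.3 K, ΔS = +0.21 psu (deep − shallow).
Δρ/ρ₀ = −αΔT + βΔS = 4.37 × 10⁻⁴ + 1.638 × 10⁻⁴ = 6.008 × 10⁻⁴, so Δρ ≈ 0.6158 kg m⁻³.
N² = (g/ρ₀)·Δρ/Δz = g·(Δρ/ρ₀)/Δz = 9.8 × 6.008 × 10⁻⁴ / 65 = 9.0582 × 10⁻⁵ s⁻² ≈ 9.06 × 10⁻⁵ s⁻².

9.06 × 10⁻⁵ s⁻²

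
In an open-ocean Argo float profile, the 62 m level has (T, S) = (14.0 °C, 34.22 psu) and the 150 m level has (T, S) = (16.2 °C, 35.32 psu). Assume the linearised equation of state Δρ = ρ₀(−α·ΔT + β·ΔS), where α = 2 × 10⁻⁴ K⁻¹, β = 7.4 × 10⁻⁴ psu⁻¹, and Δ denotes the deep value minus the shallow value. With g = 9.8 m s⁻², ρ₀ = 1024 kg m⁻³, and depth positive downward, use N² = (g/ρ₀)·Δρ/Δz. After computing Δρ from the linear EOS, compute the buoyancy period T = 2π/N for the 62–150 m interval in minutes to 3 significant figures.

ΔT = +2.2 K, ΔS = +1.10 psu (deep − shallow).
Δρ/ρ₀ = −αΔT + βΔS = -4.40 × 10⁻⁴ + 8.14 × 10⁻⁴ = 3.74 × 10⁻⁴, so Δρ ≈ 0.3830 kg m⁻³.
N² = (g/ρ₀)·Δρ/Δz = g·(Δρ/ρ₀)/Δz = 9.8 × 3.74 × 10⁻⁴ / 88 = 4.1650 × 10⁻⁵ s⁻².
N = √(4.1650 × 10⁻⁵) = 6.4537 × 10⁻³ rad s⁻¹ → T = 2π/N = 973.58 s = 16.226 min ≈ 16.2 min.

16.2 min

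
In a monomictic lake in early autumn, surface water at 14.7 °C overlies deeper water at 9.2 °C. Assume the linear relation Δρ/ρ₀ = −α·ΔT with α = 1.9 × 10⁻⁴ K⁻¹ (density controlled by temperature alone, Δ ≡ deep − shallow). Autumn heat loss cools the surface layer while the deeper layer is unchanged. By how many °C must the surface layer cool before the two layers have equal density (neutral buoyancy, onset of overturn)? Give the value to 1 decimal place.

With temperature the only control, equal density requires T_surf′ = T_deep.
T_surf′ = 9.2 °C.
Cooling required: 14.7 − 9.2 = 5.5 °C.

5.5 °C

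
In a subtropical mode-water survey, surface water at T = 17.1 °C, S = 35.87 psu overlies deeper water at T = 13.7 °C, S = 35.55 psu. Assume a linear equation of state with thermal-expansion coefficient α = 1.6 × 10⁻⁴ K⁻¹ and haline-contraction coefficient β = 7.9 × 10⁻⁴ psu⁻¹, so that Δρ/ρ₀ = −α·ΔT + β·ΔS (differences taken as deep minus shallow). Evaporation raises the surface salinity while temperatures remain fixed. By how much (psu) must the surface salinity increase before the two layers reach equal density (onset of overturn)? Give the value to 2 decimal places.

Neutral buoyancy requires −α(T_deep − T_surf) + β(S_deep − S_surf′) = 0.
S_surf′ = S_deep − (α/β)·ΔT = 35.55 − (1.6 × 10⁻⁴/7.9 × 10⁻⁴)·(-3.4) = 36.2386 psu.
Increase required: 36.2386 − 35.87 = 0.3686 psu.

0.37 psu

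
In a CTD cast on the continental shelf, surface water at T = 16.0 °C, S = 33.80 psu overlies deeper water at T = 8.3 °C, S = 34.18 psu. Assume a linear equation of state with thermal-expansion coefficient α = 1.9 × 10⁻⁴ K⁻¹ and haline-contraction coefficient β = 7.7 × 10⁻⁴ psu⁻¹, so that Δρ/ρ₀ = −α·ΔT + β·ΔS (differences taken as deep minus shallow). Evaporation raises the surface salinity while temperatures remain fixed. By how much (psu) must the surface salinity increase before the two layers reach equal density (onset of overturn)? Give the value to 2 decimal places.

2.28 psu

Neutral buoyancy requires −α(T_deep − T_surf) + β(S_deep − S_surf′) = 0.
S_surf′ = S_deep − (α/β)·ΔT = 34.18 − (1.9 × 10⁻⁴/7.7 × 10⁻⁴)·(-7.7) = 36.0800 psu.
Increase required: 36.0800 − 33.80 = 2.2800 psu.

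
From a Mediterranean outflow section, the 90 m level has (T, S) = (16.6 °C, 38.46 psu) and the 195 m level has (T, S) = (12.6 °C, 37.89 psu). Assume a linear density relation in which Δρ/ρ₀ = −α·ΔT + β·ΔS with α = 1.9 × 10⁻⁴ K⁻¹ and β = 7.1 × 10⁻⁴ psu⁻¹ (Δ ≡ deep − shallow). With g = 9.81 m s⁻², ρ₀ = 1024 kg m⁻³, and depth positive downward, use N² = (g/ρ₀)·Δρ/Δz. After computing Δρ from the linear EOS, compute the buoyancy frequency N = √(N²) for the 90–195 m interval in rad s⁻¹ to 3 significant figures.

ΔT = -4.0 K, ΔS = -0.57 psu (deep − shallow).
Δρ/ρ₀ = −αΔT + βΔS = 7.60 × 10⁻⁴ − 4.047 × 10⁻⁴ = 3.553 × 10⁻⁴, so Δρ ≈ 0.3638 kg m⁻³.
N² = (g/ρ₀)·Δρ/Δz = g·(Δρ/ρ₀)/Δz = 9.81 × 3.553 × 10⁻⁴ / 105 = 3.3195 × 10⁻⁵ s⁻².
N = √(3.3195 × 10⁻⁵) = 5.7615 × 10⁻³ rad s⁻¹ ≈ 5.76 × 10⁻³ rad s⁻¹.

5.76 × 10⁻³ rad s⁻¹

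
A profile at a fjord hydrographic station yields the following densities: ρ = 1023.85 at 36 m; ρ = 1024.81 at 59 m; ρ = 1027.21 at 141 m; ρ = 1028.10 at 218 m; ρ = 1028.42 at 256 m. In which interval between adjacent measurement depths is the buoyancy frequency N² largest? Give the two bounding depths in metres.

Compute the density gradient over each adjacent pair:
  36–59 m: Δρ/Δz = 0.96/23 = 0.042 kg m⁻⁴
  59–141 m: Δρ/Δz = 2.40/82 = 0.029 kg m⁻⁴
  141–218 m: Δρ/Δz = 0.89/77 = 0.012 kg m⁻⁴
  218–256 m: Δρ/Δz = 0.32/38 = 8.4 × 10⁻³ kg m⁻⁴
The largest gradient is in the 36–59 m interval — the pycnocline.

36–59 m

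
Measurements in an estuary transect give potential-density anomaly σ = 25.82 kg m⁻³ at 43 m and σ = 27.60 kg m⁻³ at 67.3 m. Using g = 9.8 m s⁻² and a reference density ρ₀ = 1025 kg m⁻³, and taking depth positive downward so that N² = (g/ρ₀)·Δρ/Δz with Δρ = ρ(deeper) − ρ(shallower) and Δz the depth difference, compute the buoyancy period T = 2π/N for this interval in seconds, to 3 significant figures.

Δρ = 1027.60 − 1025.82 = 1.78 kg m⁻³ over Δz = 67.3 − 43 = 24.3 m.
N² = (9.8/1025) × (1.78/24.3) = 7.0035 × 10⁻⁴ s⁻².
N = √(7.0035 × 10⁻⁴) = 0.026464 rad s⁻¹, so T = 2π/N = 237.42 s ≈ 237 s.
N² > 0, so the interval is statically stable.

237 s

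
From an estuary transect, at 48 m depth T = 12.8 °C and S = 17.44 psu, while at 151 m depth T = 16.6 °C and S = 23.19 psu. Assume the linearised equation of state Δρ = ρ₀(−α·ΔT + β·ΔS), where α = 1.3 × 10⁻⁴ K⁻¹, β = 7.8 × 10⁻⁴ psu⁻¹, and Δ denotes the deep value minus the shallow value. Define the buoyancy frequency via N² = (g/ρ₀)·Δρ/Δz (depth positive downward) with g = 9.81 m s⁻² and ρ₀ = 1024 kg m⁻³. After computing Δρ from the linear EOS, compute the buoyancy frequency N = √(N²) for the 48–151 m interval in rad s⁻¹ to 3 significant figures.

ΔT = +3.8 K, ΔS = +5.75 psu (deep − shallow).
Δρ/ρ₀ = −αΔT + βΔS = -4.94 × 10⁻⁴ + 4.485 × 10⁻³ = 3.991 × 10⁻³, so Δρ ≈ 4.087 kg m⁻³.
N² = (g/ρ₀)·Δρ/Δz = g·(Δρ/ρ₀)/Δz = 9.81 × 3.991 × 10⁻³ / 103 = 3.8011 × 10⁻⁴ s⁻².
N = √(3.8011 × 10⁻⁴) = 0.019496 rad s⁻¹ ≈ 0.0195 rad s⁻¹.

0.0195 rad s⁻¹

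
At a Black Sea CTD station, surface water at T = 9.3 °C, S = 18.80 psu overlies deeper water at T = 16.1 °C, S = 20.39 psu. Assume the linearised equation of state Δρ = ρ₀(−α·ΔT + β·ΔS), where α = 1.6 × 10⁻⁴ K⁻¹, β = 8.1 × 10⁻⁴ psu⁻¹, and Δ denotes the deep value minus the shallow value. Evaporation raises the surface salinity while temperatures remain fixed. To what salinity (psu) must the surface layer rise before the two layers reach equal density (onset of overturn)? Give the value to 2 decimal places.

Neutral buoyancy requires −α(T_deep − T_surf) + β(S_deep − S_surf′) = 0.
S_surf′ = S_deep − (α/β)·ΔT = 20.39 − (1.6 × 10⁻⁴/8.1 × 10⁻⁴)·(+6.8) = 19.0468 psu.
Increase required: 19.0468 − 18.80 = 0.2468 psu.

19.05 psu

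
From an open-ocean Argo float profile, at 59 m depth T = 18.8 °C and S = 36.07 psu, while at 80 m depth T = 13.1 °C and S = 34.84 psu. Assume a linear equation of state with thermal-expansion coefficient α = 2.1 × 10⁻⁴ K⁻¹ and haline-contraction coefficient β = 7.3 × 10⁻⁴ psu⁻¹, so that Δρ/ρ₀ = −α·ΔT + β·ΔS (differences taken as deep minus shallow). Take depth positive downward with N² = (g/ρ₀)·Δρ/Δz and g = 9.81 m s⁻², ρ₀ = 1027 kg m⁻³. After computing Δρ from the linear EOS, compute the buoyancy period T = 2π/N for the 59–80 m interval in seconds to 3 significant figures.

532 s

ΔT = -5.7 K, ΔS = -1.23 psu (deep − shallow).
Δρ/ρ₀ = −αΔT + βΔS = 1.197 × 10⁻³ − 8.979 × 10⁻⁴ = 2.991 × 10⁻⁴, so Δρ ≈ 0.3072 kg m⁻³.
N² = (g/ρ₀)·Δρ/Δz = g·(Δρ/ρ₀)/Δz = 9.81 × 2.991 × 10⁻⁴ / 21 = 1.3972 × 10⁻⁴ s⁻².
N = √(1.3972 × 10⁻⁴) = 0.011820 rad s⁻¹ → T = 2π/N = 531.57 s ≈ 532 s.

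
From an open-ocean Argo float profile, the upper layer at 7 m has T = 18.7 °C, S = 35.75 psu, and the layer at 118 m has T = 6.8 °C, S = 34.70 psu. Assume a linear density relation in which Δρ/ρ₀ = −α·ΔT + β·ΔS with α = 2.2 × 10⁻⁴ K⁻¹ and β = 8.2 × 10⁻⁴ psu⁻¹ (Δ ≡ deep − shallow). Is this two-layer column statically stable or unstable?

ΔT = 6.8 − 18.7 = -11.9 K and ΔS = 34.70 − 35.75 = -1.05 psu (deep − shallow).
−αΔT = 2.618 × 10⁻³; βΔS = -8.61 × 10⁻⁴; sum Δρ/ρ₀ = 1.757 × 10⁻³.
Δρ/ρ₀ > 0, so Δρ > 0: deeper water is denser → statically stable.

stable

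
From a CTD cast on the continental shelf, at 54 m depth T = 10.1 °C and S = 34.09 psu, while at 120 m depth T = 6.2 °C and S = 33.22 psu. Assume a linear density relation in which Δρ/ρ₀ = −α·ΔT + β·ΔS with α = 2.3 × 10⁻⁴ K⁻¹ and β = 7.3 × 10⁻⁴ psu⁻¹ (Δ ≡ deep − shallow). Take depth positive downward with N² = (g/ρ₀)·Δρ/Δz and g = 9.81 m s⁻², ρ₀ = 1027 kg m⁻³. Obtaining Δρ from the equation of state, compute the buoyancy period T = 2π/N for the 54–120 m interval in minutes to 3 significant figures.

ΔT = -3.9 K, ΔS = -0.87 psu (deep − shallow).
Δρ/ρ₀ = −αΔT + βΔS = 8.97 × 10⁻⁴ − 6.351 × 10⁻⁴ = 2.619 × 10⁻⁴, so Δρ ≈ 0.2690 kg m⁻³.
N² = (g/ρ₀)·Δρ/Δz = g·(Δρ/ρ₀)/Δz = 9.81 × 2.619 × 10⁻⁴ / 66 = 3.8928 × 10⁻⁵ s⁻².
N = √(3.8928 × 10⁻⁵) = 6.2392 × 10⁻³ rad s⁻¹ → T = 2π/N = 1.0070 × 10³ s = 16.783 min ≈ 16.8 min.

16.8 min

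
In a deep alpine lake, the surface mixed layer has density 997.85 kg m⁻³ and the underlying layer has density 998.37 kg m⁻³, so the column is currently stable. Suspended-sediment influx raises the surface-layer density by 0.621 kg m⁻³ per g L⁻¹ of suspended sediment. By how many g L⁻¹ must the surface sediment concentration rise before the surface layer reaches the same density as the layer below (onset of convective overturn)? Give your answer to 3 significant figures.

0.837 g L⁻¹

Density deficit of the surface layer: 998.37 − 997.85 = 0.52 kg m⁻³.
Required change = 0.52 / 0.621 = 0.837 g L⁻¹.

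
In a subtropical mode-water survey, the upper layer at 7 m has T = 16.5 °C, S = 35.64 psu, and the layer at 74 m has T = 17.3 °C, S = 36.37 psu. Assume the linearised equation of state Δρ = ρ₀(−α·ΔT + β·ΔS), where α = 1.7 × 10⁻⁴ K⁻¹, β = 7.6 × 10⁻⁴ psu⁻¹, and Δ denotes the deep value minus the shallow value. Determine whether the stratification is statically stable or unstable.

ΔT = 17.3 − 16.5 = +0.8 K and ΔS = 36.37 − 35.64 = +0.73 psu (deep − shallow).
−αΔT = -1.36 × 10⁻⁴; βΔS = 5.548 × 10⁻⁴; sum Δρ/ρ₀ = 4.188 × 10⁻⁴.
Δρ/ρ₀ > 0, so Δρ > 0: deeper water is denser → statically stable.

stable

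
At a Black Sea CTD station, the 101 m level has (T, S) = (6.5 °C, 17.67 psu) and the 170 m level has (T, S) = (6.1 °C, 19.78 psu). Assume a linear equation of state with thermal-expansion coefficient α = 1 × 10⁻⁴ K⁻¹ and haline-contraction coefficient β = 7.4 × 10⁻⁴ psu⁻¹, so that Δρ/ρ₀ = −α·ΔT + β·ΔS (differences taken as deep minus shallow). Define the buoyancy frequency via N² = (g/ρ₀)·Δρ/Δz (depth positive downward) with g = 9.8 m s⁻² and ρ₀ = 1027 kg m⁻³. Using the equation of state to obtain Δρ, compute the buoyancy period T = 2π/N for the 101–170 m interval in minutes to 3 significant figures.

ΔT = -0.4 K, ΔS = +2.11 psu (deep − shallow).
Δρ/ρ₀ = −αΔT + βΔS = 4.00 × 10⁻⁵ + 1.5614 × 10⁻³ = 1.6014 × 10⁻³, so Δρ ≈ 1.645 kg m⁻³.
N² = (g/ρ₀)·Δρ/Δz = g·(Δρ/ρ₀)/Δz = 9.8 × 1.6014 × 10⁻³ / 69 = 2.2745 × 10⁻⁴ s⁻².
N = √(2.2745 × 10⁻⁴) = 0.015081 rad s⁻¹ → T = 2π/N = 416.63 s = 6.9438 min ≈ 6.94 min.

6.94 min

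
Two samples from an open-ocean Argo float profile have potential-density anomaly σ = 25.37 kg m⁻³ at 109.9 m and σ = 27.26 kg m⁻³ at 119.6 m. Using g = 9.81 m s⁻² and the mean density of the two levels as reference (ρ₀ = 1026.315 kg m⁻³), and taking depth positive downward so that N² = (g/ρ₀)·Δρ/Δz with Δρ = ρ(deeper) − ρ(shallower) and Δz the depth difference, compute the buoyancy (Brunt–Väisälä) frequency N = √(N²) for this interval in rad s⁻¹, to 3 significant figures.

0.0432 rad s⁻¹

Δρ = 1027.26 − 1025.37 = 1.89 kg m⁻³ over Δz = 119.6 − 109.9 = 9.7 m.
N² = (9.81/1026.315) × (1.89/9.7) = 1.8624 × 10⁻³ s⁻².
N = √(1.8624 × 10⁻³) = 0.043156 rad s⁻¹ ≈ 0.0432 rad s⁻¹.
A positive N² confirms static stability across the interval.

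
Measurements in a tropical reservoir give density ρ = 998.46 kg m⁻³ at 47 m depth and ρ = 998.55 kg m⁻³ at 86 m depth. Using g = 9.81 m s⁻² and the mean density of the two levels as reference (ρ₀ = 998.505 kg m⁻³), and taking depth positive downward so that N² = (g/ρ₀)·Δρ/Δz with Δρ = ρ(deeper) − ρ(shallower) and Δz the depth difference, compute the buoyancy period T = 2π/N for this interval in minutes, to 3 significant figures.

22.0 min

Δρ = 998.55 − 998.46 = 0.09 kg m⁻³ over Δz = 86 − 47 = 39 m.
N² = (9.81/998.505) × (0.09/39) = 2.2672 × 10⁻⁵ s⁻².
N = √(2.2672 × 10⁻⁵) = 4.7615 × 10⁻³ rad s⁻¹, so T = 2π/N = 1.3196 × 10³ s = 21.993 min ≈ 22.0 min.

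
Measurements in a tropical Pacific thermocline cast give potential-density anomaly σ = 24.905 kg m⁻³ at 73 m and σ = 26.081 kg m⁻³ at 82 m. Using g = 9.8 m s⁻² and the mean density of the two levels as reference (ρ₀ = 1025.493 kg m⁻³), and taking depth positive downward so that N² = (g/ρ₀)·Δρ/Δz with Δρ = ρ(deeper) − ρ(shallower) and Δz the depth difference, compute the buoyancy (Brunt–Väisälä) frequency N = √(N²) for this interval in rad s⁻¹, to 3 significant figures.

Δρ = 1026.081 − 1024.905 = 1.176 kg m⁻³ over Δz = 82 − 73 = 9 m.
N² = (9.8/1025.493) × (1.176/9) = 1.2487 × 10⁻³ s⁻².
N = √(1.2487 × 10⁻³) = 0.035337 rad s⁻¹ ≈ 0.0353 rad s⁻¹.

0.0353 rad s⁻¹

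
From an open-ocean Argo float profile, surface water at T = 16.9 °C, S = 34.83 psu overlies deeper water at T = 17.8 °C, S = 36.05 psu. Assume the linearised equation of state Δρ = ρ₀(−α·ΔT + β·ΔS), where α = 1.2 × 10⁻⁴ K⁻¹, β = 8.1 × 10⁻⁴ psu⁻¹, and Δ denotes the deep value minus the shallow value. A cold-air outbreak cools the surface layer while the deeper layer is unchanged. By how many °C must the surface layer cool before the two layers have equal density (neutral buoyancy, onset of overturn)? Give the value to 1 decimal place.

7.3 °C

Neutral buoyancy requires Δρ = 0, i.e. −α(T_deep − T_surf′) + β(S_deep − S_surf) = 0.
T_surf′ = T_deep − (β/α)·ΔS = 17.8 − (8.1 × 10⁻⁴/1.2 × 10⁻⁴)·(+1.22) = 9.565 °C.
Cooling required: 16.9 − (9.565) = 7.335 °C.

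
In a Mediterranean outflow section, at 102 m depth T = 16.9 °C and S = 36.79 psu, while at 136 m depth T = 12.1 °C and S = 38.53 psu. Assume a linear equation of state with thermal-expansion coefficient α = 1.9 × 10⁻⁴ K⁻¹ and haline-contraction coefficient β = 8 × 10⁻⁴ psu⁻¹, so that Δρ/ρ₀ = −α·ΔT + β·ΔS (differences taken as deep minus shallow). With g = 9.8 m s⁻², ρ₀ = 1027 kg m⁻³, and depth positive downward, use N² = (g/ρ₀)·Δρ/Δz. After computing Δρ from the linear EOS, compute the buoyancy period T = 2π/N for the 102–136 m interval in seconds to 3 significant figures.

ΔT = -4.8 K, ΔS = +1.74 psu (deep − shallow).
Δρ/ρ₀ = −αΔT + βΔS = 9.12 × 10⁻⁴ + 1.392 × 10⁻³ = 2.304 × 10⁻³, so Δρ ≈ 2.366 kg m⁻³.
N² = (g/ρ₀)·Δρ/Δz = g·(Δρ/ρ₀)/Δz = 9.8 × 2.304 × 10⁻³ / 34 = 6.6409 × 10⁻⁴ s⁻².
N = √(6.6409 × 10⁻⁴) = 0.025770 rad s⁻¹ → T = 2π/N = 243.82 s ≈ 244 s.

244 s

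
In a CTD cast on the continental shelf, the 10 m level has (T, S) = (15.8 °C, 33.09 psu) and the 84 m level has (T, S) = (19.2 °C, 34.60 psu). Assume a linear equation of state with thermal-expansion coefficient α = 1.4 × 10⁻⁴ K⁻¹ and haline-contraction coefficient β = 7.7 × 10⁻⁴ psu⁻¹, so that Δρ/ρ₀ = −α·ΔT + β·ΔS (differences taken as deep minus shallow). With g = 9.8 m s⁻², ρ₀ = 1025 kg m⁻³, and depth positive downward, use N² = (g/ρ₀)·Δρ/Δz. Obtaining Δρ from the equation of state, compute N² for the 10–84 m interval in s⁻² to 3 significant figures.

9.09 × 10⁻⁵ s⁻²

ΔT = +3.4 K, ΔS = +1.51 psu (deep − shallow).
Δρ/ρ₀ = −αΔT + βΔS = -4.76 × 10⁻⁴ + 1.1627 × 10⁻³ = 6.867 × 10⁻⁴, so Δρ ≈ 0.7039 kg m⁻³.
N² = (g/ρ₀)·Δρ/Δz = g·(Δρ/ρ₀)/Δz = 9.8 × 6.867 × 10⁻⁴ / 74 = 9.0941 × 10⁻⁵ s⁻² ≈ 9.09 × 10⁻⁵ s⁻².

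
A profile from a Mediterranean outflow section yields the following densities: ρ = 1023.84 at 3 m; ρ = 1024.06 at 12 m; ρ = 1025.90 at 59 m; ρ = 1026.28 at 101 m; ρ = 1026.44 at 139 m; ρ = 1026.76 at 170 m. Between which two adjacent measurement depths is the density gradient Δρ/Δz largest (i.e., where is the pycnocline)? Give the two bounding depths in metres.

Compute the density gradient over each adjacent pair:
  3–12 m: Δρ/Δz = 0.22/9 = 0.024 kg m⁻⁴
  12–59 m: Δρ/Δz = 1.84/47 = 0.039 kg m⁻⁴
  59–101 m: Δρ/Δz = 0.38/42 = 9.0 × 10⁻³ kg m⁻⁴
  101–139 m: Δρ/Δz = 0.16/38 = 4.2 × 10⁻³ kg m⁻⁴
  139–170 m: Δρ/Δz = 0.32/31 = 0.010 kg m⁻⁴
The largest gradient is in the 12–59 m interval — the pycnocline.

12–59 m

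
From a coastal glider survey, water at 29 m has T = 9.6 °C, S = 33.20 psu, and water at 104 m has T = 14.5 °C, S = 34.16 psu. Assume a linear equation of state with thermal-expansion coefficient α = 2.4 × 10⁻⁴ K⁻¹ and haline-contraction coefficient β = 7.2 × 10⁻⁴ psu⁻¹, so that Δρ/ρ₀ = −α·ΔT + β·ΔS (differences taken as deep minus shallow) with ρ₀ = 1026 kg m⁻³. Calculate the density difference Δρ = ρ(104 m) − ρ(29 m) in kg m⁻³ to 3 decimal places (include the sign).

-0.497 kg m⁻³

ΔT = +4.9 K, ΔS = +0.96 psu (deep − shallow).
Δρ/ρ₀ = −(2.4 × 10⁻⁴)(+4.9) + (7.2 × 10⁻⁴)(+0.96) = -4.848 × 10⁻⁴.
Δρ = 1026 × (-4.848 × 10⁻⁴) = -0.497 kg m⁻³.
Negative Δρ: lighter below, statically unstable.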